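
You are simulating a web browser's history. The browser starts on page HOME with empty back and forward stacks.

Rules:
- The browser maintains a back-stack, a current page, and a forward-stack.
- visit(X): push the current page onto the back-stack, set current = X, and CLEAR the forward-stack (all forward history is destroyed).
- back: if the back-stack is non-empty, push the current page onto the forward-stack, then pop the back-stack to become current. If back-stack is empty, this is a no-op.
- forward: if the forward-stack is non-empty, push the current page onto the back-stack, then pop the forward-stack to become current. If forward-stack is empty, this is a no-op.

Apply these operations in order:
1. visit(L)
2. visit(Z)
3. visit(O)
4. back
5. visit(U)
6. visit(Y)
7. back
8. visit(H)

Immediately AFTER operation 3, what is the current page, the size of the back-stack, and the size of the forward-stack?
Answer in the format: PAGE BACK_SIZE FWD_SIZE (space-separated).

After 1 (visit(L)): cur=L back=1 fwd=0
After 2 (visit(Z)): cur=Z back=2 fwd=0
After 3 (visit(O)): cur=O back=3 fwd=0

O 3 0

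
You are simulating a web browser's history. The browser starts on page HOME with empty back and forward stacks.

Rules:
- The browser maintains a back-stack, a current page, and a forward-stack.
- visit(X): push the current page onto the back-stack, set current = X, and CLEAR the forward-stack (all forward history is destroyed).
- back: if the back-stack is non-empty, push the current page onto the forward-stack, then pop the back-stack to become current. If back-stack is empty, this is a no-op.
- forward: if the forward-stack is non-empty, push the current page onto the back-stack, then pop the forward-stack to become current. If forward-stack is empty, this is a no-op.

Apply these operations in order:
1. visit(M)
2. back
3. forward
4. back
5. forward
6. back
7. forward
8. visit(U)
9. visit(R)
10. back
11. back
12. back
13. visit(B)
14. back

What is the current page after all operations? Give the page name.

After 1 (visit(M)): cur=M back=1 fwd=0
After 2 (back): cur=HOME back=0 fwd=1
After 3 (forward): cur=M back=1 fwd=0
After 4 (back): cur=HOME back=0 fwd=1
After 5 (forward): cur=M back=1 fwd=0
After 6 (back): cur=HOME back=0 fwd=1
After 7 (forward): cur=M back=1 fwd=0
After 8 (visit(U)): cur=U back=2 fwd=0
After 9 (visit(R)): cur=R back=3 fwd=0
After 10 (back): cur=U back=2 fwd=1
After 11 (back): cur=M back=1 fwd=2
After 12 (back): cur=HOME back=0 fwd=3
After 13 (visit(B)): cur=B back=1 fwd=0
After 14 (back): cur=HOME back=0 fwd=1

Answer: HOME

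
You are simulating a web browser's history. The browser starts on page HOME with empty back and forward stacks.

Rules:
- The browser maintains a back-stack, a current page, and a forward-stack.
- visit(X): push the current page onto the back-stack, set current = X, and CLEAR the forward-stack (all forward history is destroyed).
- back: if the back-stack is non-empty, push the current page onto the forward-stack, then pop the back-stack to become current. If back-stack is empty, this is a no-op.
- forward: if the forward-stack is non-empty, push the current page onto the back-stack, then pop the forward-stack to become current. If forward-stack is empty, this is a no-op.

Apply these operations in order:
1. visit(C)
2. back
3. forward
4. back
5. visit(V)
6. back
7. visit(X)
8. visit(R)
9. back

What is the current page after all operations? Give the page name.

Answer: X

Derivation:
After 1 (visit(C)): cur=C back=1 fwd=0
After 2 (back): cur=HOME back=0 fwd=1
After 3 (forward): cur=C back=1 fwd=0
After 4 (back): cur=HOME back=0 fwd=1
After 5 (visit(V)): cur=V back=1 fwd=0
After 6 (back): cur=HOME back=0 fwd=1
After 7 (visit(X)): cur=X back=1 fwd=0
After 8 (visit(R)): cur=R back=2 fwd=0
After 9 (back): cur=X back=1 fwd=1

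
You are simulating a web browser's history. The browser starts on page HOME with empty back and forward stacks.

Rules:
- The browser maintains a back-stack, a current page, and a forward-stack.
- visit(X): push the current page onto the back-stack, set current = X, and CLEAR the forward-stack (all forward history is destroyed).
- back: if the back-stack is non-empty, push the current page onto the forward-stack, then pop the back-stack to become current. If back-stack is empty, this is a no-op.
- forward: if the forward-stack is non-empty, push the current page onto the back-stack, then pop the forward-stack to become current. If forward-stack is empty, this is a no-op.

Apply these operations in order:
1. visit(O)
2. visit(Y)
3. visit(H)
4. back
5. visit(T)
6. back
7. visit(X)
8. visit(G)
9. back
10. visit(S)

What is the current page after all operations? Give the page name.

After 1 (visit(O)): cur=O back=1 fwd=0
After 2 (visit(Y)): cur=Y back=2 fwd=0
After 3 (visit(H)): cur=H back=3 fwd=0
After 4 (back): cur=Y back=2 fwd=1
After 5 (visit(T)): cur=T back=3 fwd=0
After 6 (back): cur=Y back=2 fwd=1
After 7 (visit(X)): cur=X back=3 fwd=0
After 8 (visit(G)): cur=G back=4 fwd=0
After 9 (back): cur=X back=3 fwd=1
After 10 (visit(S)): cur=S back=4 fwd=0

Answer: S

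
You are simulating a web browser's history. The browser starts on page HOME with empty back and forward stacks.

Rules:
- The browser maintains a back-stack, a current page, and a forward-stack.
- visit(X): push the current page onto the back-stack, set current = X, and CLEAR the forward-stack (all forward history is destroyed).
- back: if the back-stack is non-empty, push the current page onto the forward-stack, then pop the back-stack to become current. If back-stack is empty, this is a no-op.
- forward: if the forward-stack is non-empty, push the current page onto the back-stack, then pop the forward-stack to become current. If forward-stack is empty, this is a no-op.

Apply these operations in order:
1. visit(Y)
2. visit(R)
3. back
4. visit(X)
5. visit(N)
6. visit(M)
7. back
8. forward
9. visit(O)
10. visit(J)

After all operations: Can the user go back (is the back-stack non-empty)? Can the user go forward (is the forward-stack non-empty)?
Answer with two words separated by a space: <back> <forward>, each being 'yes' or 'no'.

Answer: yes no

Derivation:
After 1 (visit(Y)): cur=Y back=1 fwd=0
After 2 (visit(R)): cur=R back=2 fwd=0
After 3 (back): cur=Y back=1 fwd=1
After 4 (visit(X)): cur=X back=2 fwd=0
After 5 (visit(N)): cur=N back=3 fwd=0
After 6 (visit(M)): cur=M back=4 fwd=0
After 7 (back): cur=N back=3 fwd=1
After 8 (forward): cur=M back=4 fwd=0
After 9 (visit(O)): cur=O back=5 fwd=0
After 10 (visit(J)): cur=J back=6 fwd=0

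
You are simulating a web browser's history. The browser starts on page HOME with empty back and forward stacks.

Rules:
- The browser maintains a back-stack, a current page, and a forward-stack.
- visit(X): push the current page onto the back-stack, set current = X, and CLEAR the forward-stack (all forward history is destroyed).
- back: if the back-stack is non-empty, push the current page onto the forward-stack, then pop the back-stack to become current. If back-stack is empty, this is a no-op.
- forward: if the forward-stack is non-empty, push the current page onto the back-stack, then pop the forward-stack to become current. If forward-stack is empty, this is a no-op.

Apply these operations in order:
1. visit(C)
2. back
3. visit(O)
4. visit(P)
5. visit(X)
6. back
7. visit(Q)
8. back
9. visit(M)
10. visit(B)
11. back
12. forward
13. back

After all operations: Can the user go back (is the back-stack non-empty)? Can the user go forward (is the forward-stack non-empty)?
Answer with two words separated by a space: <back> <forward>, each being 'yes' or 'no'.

Answer: yes yes

Derivation:
After 1 (visit(C)): cur=C back=1 fwd=0
After 2 (back): cur=HOME back=0 fwd=1
After 3 (visit(O)): cur=O back=1 fwd=0
After 4 (visit(P)): cur=P back=2 fwd=0
After 5 (visit(X)): cur=X back=3 fwd=0
After 6 (back): cur=P back=2 fwd=1
After 7 (visit(Q)): cur=Q back=3 fwd=0
After 8 (back): cur=P back=2 fwd=1
After 9 (visit(M)): cur=M back=3 fwd=0
After 10 (visit(B)): cur=B back=4 fwd=0
After 11 (back): cur=M back=3 fwd=1
After 12 (forward): cur=B back=4 fwd=0
After 13 (back): cur=M back=3 fwd=1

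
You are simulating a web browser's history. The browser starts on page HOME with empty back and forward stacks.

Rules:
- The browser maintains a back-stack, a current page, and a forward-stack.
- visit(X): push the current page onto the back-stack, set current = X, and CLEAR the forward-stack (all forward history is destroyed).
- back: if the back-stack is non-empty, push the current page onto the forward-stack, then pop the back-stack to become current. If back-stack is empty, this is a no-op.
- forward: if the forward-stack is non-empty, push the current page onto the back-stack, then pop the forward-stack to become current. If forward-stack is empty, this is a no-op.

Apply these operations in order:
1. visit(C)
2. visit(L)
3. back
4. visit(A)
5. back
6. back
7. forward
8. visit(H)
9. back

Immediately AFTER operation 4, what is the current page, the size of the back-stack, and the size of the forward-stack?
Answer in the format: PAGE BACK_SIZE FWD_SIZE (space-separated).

After 1 (visit(C)): cur=C back=1 fwd=0
After 2 (visit(L)): cur=L back=2 fwd=0
After 3 (back): cur=C back=1 fwd=1
After 4 (visit(A)): cur=A back=2 fwd=0

A 2 0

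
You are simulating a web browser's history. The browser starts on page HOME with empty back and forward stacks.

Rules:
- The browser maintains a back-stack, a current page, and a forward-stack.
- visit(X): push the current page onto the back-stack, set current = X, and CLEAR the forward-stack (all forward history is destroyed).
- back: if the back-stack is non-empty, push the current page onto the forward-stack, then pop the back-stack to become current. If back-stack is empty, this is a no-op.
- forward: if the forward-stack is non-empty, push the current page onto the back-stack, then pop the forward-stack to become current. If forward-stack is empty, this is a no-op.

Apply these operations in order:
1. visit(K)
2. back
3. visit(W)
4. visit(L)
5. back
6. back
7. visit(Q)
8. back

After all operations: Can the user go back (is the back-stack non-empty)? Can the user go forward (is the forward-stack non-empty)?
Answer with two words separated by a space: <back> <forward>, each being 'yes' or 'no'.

After 1 (visit(K)): cur=K back=1 fwd=0
After 2 (back): cur=HOME back=0 fwd=1
After 3 (visit(W)): cur=W back=1 fwd=0
After 4 (visit(L)): cur=L back=2 fwd=0
After 5 (back): cur=W back=1 fwd=1
After 6 (back): cur=HOME back=0 fwd=2
After 7 (visit(Q)): cur=Q back=1 fwd=0
After 8 (back): cur=HOME back=0 fwd=1

Answer: no yes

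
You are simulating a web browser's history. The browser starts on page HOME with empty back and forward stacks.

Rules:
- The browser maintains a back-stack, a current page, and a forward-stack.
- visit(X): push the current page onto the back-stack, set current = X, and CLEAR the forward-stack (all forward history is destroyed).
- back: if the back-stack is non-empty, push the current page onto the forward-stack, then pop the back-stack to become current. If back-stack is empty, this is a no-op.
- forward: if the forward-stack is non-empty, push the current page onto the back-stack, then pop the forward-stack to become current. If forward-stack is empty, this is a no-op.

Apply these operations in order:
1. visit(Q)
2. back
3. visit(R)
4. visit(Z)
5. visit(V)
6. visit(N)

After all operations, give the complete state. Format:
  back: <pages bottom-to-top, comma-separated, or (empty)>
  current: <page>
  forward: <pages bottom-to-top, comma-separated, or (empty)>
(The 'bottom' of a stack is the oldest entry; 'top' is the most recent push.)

After 1 (visit(Q)): cur=Q back=1 fwd=0
After 2 (back): cur=HOME back=0 fwd=1
After 3 (visit(R)): cur=R back=1 fwd=0
After 4 (visit(Z)): cur=Z back=2 fwd=0
After 5 (visit(V)): cur=V back=3 fwd=0
After 6 (visit(N)): cur=N back=4 fwd=0

Answer: back: HOME,R,Z,V
current: N
forward: (empty)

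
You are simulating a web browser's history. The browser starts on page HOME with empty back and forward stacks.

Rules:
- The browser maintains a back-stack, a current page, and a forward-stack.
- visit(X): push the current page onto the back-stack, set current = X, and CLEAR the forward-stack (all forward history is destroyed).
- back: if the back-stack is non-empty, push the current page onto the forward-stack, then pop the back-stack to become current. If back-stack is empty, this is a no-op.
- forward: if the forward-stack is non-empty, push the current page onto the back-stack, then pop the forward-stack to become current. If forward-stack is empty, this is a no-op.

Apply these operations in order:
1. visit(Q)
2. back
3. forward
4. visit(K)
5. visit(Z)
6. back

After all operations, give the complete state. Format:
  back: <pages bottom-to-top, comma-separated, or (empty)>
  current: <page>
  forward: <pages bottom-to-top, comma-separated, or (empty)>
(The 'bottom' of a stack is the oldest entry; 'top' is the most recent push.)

After 1 (visit(Q)): cur=Q back=1 fwd=0
After 2 (back): cur=HOME back=0 fwd=1
After 3 (forward): cur=Q back=1 fwd=0
After 4 (visit(K)): cur=K back=2 fwd=0
After 5 (visit(Z)): cur=Z back=3 fwd=0
After 6 (back): cur=K back=2 fwd=1

Answer: back: HOME,Q
current: K
forward: Z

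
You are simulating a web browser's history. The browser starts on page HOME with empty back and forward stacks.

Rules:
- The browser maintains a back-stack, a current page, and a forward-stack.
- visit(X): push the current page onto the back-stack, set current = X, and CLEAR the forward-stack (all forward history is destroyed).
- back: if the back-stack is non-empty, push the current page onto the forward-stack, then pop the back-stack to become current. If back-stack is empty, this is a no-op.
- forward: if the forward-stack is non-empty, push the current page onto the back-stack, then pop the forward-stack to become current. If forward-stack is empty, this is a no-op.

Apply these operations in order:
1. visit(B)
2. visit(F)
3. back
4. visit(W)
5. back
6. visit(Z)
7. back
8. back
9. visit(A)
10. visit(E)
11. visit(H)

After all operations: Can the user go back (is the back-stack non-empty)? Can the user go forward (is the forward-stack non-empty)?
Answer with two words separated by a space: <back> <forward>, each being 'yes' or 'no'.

Answer: yes no

Derivation:
After 1 (visit(B)): cur=B back=1 fwd=0
After 2 (visit(F)): cur=F back=2 fwd=0
After 3 (back): cur=B back=1 fwd=1
After 4 (visit(W)): cur=W back=2 fwd=0
After 5 (back): cur=B back=1 fwd=1
After 6 (visit(Z)): cur=Z back=2 fwd=0
After 7 (back): cur=B back=1 fwd=1
After 8 (back): cur=HOME back=0 fwd=2
After 9 (visit(A)): cur=A back=1 fwd=0
After 10 (visit(E)): cur=E back=2 fwd=0
After 11 (visit(H)): cur=H back=3 fwd=0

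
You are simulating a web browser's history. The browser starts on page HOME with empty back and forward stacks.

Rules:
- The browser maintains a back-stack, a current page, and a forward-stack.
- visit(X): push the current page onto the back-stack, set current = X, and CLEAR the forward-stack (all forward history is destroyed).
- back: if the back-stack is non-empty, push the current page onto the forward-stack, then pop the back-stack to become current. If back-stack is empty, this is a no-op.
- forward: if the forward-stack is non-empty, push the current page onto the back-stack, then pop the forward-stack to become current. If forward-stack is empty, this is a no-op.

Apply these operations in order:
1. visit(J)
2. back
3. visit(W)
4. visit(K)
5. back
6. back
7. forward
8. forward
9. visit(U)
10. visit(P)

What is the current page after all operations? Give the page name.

Answer: P

Derivation:
After 1 (visit(J)): cur=J back=1 fwd=0
After 2 (back): cur=HOME back=0 fwd=1
After 3 (visit(W)): cur=W back=1 fwd=0
After 4 (visit(K)): cur=K back=2 fwd=0
After 5 (back): cur=W back=1 fwd=1
After 6 (back): cur=HOME back=0 fwd=2
After 7 (forward): cur=W back=1 fwd=1
After 8 (forward): cur=K back=2 fwd=0
After 9 (visit(U)): cur=U back=3 fwd=0
After 10 (visit(P)): cur=P back=4 fwd=0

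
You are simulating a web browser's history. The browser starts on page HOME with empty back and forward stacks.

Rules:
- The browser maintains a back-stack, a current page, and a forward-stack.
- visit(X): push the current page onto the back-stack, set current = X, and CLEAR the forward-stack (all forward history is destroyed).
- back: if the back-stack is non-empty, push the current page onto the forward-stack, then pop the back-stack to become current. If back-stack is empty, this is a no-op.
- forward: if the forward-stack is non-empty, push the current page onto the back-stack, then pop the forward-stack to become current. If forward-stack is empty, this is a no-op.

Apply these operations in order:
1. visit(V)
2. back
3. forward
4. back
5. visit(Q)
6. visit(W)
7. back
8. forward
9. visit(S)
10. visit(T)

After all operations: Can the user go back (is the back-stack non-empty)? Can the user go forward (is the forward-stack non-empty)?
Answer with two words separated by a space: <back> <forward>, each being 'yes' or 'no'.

After 1 (visit(V)): cur=V back=1 fwd=0
After 2 (back): cur=HOME back=0 fwd=1
After 3 (forward): cur=V back=1 fwd=0
After 4 (back): cur=HOME back=0 fwd=1
After 5 (visit(Q)): cur=Q back=1 fwd=0
After 6 (visit(W)): cur=W back=2 fwd=0
After 7 (back): cur=Q back=1 fwd=1
After 8 (forward): cur=W back=2 fwd=0
After 9 (visit(S)): cur=S back=3 fwd=0
After 10 (visit(T)): cur=T back=4 fwd=0

Answer: yes no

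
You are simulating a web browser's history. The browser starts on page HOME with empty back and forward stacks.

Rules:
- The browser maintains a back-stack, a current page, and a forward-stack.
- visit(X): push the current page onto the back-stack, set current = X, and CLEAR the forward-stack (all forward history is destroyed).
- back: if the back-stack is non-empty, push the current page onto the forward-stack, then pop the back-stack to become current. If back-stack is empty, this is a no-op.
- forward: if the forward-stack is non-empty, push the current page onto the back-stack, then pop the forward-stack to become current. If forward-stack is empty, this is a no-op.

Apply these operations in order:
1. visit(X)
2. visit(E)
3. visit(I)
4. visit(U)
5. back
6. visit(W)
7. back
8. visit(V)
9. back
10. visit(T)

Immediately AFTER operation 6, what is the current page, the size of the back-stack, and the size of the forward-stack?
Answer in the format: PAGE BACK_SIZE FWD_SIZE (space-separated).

After 1 (visit(X)): cur=X back=1 fwd=0
After 2 (visit(E)): cur=E back=2 fwd=0
After 3 (visit(I)): cur=I back=3 fwd=0
After 4 (visit(U)): cur=U back=4 fwd=0
After 5 (back): cur=I back=3 fwd=1
After 6 (visit(W)): cur=W back=4 fwd=0

W 4 0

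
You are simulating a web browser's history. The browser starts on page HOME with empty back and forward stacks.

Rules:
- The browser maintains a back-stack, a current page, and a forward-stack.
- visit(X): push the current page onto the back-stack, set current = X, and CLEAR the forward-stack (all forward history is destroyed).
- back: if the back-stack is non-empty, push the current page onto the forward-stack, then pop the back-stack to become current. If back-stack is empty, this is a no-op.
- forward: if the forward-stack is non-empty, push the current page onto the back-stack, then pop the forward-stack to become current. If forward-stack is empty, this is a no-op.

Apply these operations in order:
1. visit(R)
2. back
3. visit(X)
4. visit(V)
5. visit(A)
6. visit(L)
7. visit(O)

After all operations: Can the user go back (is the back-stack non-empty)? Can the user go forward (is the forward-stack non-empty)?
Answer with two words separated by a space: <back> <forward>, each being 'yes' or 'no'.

Answer: yes no

Derivation:
After 1 (visit(R)): cur=R back=1 fwd=0
After 2 (back): cur=HOME back=0 fwd=1
After 3 (visit(X)): cur=X back=1 fwd=0
After 4 (visit(V)): cur=V back=2 fwd=0
After 5 (visit(A)): cur=A back=3 fwd=0
After 6 (visit(L)): cur=L back=4 fwd=0
After 7 (visit(O)): cur=O back=5 fwd=0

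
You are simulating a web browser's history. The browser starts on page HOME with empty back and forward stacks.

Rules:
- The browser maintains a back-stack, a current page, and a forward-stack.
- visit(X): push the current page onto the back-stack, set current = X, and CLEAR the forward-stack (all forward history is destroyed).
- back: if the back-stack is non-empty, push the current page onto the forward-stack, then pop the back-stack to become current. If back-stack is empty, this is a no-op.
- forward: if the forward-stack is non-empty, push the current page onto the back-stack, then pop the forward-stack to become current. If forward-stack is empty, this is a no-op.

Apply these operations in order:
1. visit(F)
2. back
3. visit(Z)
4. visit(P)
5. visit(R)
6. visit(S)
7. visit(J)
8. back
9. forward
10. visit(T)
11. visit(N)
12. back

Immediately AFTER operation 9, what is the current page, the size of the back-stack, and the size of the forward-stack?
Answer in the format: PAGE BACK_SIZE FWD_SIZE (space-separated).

After 1 (visit(F)): cur=F back=1 fwd=0
After 2 (back): cur=HOME back=0 fwd=1
After 3 (visit(Z)): cur=Z back=1 fwd=0
After 4 (visit(P)): cur=P back=2 fwd=0
After 5 (visit(R)): cur=R back=3 fwd=0
After 6 (visit(S)): cur=S back=4 fwd=0
After 7 (visit(J)): cur=J back=5 fwd=0
After 8 (back): cur=S back=4 fwd=1
After 9 (forward): cur=J back=5 fwd=0

J 5 0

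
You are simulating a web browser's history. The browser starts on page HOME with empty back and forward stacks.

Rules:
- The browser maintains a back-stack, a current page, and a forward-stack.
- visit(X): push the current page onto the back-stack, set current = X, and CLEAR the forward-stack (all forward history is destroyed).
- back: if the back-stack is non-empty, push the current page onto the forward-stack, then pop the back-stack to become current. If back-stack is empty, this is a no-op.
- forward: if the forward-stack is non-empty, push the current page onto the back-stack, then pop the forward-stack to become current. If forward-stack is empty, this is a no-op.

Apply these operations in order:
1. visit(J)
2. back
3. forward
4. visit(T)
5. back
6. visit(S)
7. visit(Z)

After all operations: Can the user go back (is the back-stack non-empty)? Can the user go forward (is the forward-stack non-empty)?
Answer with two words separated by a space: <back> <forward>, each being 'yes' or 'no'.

After 1 (visit(J)): cur=J back=1 fwd=0
After 2 (back): cur=HOME back=0 fwd=1
After 3 (forward): cur=J back=1 fwd=0
After 4 (visit(T)): cur=T back=2 fwd=0
After 5 (back): cur=J back=1 fwd=1
After 6 (visit(S)): cur=S back=2 fwd=0
After 7 (visit(Z)): cur=Z back=3 fwd=0

Answer: yes no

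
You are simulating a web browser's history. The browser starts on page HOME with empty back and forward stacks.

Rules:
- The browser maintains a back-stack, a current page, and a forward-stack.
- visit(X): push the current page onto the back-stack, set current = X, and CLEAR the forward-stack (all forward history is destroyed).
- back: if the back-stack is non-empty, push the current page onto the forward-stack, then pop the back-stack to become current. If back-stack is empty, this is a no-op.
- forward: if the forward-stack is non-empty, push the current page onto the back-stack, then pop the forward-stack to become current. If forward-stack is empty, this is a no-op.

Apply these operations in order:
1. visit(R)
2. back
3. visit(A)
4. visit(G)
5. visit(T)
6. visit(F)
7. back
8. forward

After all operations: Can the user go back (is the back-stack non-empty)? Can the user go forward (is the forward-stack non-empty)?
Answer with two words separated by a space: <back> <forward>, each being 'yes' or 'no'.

Answer: yes no

Derivation:
After 1 (visit(R)): cur=R back=1 fwd=0
After 2 (back): cur=HOME back=0 fwd=1
After 3 (visit(A)): cur=A back=1 fwd=0
After 4 (visit(G)): cur=G back=2 fwd=0
After 5 (visit(T)): cur=T back=3 fwd=0
After 6 (visit(F)): cur=F back=4 fwd=0
After 7 (back): cur=T back=3 fwd=1
After 8 (forward): cur=F back=4 fwd=0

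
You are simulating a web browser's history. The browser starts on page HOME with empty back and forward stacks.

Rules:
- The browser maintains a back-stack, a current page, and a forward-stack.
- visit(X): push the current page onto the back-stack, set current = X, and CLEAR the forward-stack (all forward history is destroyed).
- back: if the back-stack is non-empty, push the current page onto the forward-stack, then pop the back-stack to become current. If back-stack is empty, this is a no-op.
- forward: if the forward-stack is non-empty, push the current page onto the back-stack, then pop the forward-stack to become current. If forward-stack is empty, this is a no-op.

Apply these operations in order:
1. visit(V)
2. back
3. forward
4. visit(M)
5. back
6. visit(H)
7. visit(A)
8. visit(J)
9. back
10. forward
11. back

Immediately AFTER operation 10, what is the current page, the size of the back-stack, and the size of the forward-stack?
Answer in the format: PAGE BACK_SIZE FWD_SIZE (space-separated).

After 1 (visit(V)): cur=V back=1 fwd=0
After 2 (back): cur=HOME back=0 fwd=1
After 3 (forward): cur=V back=1 fwd=0
After 4 (visit(M)): cur=M back=2 fwd=0
After 5 (back): cur=V back=1 fwd=1
After 6 (visit(H)): cur=H back=2 fwd=0
After 7 (visit(A)): cur=A back=3 fwd=0
After 8 (visit(J)): cur=J back=4 fwd=0
After 9 (back): cur=A back=3 fwd=1
After 10 (forward): cur=J back=4 fwd=0

J 4 0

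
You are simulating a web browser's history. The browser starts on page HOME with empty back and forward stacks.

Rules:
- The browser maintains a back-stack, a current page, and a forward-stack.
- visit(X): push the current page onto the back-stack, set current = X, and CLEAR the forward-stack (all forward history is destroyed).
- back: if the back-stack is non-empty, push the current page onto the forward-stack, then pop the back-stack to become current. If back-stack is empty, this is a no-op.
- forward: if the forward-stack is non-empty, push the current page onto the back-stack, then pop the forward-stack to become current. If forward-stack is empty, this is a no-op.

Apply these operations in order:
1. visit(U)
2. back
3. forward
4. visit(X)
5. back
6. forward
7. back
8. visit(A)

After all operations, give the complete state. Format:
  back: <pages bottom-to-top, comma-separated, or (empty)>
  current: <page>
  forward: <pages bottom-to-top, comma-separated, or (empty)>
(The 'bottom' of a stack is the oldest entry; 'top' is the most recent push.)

Answer: back: HOME,U
current: A
forward: (empty)

Derivation:
After 1 (visit(U)): cur=U back=1 fwd=0
After 2 (back): cur=HOME back=0 fwd=1
After 3 (forward): cur=U back=1 fwd=0
After 4 (visit(X)): cur=X back=2 fwd=0
After 5 (back): cur=U back=1 fwd=1
After 6 (forward): cur=X back=2 fwd=0
After 7 (back): cur=U back=1 fwd=1
After 8 (visit(A)): cur=A back=2 fwd=0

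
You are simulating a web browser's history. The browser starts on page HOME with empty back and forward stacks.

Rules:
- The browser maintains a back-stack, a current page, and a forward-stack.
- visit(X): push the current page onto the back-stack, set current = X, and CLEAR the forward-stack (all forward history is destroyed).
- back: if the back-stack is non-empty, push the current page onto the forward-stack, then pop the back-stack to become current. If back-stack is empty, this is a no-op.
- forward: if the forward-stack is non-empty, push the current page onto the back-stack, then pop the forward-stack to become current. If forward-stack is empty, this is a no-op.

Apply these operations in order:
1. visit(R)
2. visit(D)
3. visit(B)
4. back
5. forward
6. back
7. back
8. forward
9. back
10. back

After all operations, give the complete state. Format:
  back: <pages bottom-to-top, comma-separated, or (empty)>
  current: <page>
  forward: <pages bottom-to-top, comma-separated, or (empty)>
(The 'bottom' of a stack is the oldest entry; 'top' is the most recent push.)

Answer: back: (empty)
current: HOME
forward: B,D,R

Derivation:
After 1 (visit(R)): cur=R back=1 fwd=0
After 2 (visit(D)): cur=D back=2 fwd=0
After 3 (visit(B)): cur=B back=3 fwd=0
After 4 (back): cur=D back=2 fwd=1
After 5 (forward): cur=B back=3 fwd=0
After 6 (back): cur=D back=2 fwd=1
After 7 (back): cur=R back=1 fwd=2
After 8 (forward): cur=D back=2 fwd=1
After 9 (back): cur=R back=1 fwd=2
After 10 (back): cur=HOME back=0 fwd=3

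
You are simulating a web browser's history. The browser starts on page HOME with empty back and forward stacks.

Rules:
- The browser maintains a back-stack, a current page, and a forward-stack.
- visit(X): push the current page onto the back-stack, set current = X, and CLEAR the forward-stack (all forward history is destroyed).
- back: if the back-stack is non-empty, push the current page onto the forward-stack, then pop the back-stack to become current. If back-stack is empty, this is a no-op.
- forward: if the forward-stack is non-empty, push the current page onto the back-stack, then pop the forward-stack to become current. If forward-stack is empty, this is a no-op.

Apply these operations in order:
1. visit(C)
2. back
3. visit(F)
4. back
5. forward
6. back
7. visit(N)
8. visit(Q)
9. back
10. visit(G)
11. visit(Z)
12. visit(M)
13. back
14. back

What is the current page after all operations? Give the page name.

After 1 (visit(C)): cur=C back=1 fwd=0
After 2 (back): cur=HOME back=0 fwd=1
After 3 (visit(F)): cur=F back=1 fwd=0
After 4 (back): cur=HOME back=0 fwd=1
After 5 (forward): cur=F back=1 fwd=0
After 6 (back): cur=HOME back=0 fwd=1
After 7 (visit(N)): cur=N back=1 fwd=0
After 8 (visit(Q)): cur=Q back=2 fwd=0
After 9 (back): cur=N back=1 fwd=1
After 10 (visit(G)): cur=G back=2 fwd=0
After 11 (visit(Z)): cur=Z back=3 fwd=0
After 12 (visit(M)): cur=M back=4 fwd=0
After 13 (back): cur=Z back=3 fwd=1
After 14 (back): cur=G back=2 fwd=2

Answer: G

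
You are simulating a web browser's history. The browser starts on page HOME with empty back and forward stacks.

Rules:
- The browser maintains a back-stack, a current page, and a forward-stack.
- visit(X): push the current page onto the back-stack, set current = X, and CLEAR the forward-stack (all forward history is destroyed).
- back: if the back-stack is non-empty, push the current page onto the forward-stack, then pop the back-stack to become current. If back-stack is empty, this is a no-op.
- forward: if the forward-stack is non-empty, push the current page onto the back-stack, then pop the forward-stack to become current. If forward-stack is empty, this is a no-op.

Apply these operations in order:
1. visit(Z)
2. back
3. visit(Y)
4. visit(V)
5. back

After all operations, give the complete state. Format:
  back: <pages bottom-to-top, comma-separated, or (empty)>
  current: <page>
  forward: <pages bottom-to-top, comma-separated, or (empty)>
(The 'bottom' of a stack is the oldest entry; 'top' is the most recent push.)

Answer: back: HOME
current: Y
forward: V

Derivation:
After 1 (visit(Z)): cur=Z back=1 fwd=0
After 2 (back): cur=HOME back=0 fwd=1
After 3 (visit(Y)): cur=Y back=1 fwd=0
After 4 (visit(V)): cur=V back=2 fwd=0
After 5 (back): cur=Y back=1 fwd=1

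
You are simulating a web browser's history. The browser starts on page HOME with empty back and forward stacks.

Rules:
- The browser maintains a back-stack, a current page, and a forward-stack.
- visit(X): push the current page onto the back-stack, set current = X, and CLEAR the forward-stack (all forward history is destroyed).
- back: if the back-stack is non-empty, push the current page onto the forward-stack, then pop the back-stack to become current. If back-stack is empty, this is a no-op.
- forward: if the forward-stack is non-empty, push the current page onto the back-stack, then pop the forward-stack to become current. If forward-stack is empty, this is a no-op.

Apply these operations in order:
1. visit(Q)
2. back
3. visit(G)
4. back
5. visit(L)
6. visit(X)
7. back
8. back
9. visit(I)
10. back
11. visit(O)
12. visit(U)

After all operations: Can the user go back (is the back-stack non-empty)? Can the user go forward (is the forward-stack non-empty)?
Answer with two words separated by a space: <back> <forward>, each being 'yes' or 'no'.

Answer: yes no

Derivation:
After 1 (visit(Q)): cur=Q back=1 fwd=0
After 2 (back): cur=HOME back=0 fwd=1
After 3 (visit(G)): cur=G back=1 fwd=0
After 4 (back): cur=HOME back=0 fwd=1
After 5 (visit(L)): cur=L back=1 fwd=0
After 6 (visit(X)): cur=X back=2 fwd=0
After 7 (back): cur=L back=1 fwd=1
After 8 (back): cur=HOME back=0 fwd=2
After 9 (visit(I)): cur=I back=1 fwd=0
After 10 (back): cur=HOME back=0 fwd=1
After 11 (visit(O)): cur=O back=1 fwd=0
After 12 (visit(U)): cur=U back=2 fwd=0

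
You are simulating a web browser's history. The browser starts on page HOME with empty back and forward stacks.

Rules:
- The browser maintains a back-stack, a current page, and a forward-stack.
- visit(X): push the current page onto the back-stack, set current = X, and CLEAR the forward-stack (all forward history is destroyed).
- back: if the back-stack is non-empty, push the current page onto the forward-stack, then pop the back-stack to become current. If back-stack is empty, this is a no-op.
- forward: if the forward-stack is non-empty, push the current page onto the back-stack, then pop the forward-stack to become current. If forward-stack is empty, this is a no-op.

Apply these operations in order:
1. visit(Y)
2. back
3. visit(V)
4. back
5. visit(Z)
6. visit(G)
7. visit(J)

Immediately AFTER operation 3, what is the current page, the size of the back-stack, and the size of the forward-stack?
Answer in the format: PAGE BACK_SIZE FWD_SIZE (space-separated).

After 1 (visit(Y)): cur=Y back=1 fwd=0
After 2 (back): cur=HOME back=0 fwd=1
After 3 (visit(V)): cur=V back=1 fwd=0

V 1 0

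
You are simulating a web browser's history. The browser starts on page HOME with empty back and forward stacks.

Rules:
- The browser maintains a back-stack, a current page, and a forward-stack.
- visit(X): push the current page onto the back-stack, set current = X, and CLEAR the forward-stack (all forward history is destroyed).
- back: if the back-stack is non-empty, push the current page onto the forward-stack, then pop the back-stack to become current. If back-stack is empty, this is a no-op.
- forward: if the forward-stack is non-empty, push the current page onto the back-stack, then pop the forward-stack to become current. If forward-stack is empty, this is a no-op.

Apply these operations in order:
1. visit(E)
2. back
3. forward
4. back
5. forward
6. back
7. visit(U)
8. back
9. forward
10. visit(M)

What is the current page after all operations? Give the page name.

After 1 (visit(E)): cur=E back=1 fwd=0
After 2 (back): cur=HOME back=0 fwd=1
After 3 (forward): cur=E back=1 fwd=0
After 4 (back): cur=HOME back=0 fwd=1
After 5 (forward): cur=E back=1 fwd=0
After 6 (back): cur=HOME back=0 fwd=1
After 7 (visit(U)): cur=U back=1 fwd=0
After 8 (back): cur=HOME back=0 fwd=1
After 9 (forward): cur=U back=1 fwd=0
After 10 (visit(M)): cur=M back=2 fwd=0

Answer: M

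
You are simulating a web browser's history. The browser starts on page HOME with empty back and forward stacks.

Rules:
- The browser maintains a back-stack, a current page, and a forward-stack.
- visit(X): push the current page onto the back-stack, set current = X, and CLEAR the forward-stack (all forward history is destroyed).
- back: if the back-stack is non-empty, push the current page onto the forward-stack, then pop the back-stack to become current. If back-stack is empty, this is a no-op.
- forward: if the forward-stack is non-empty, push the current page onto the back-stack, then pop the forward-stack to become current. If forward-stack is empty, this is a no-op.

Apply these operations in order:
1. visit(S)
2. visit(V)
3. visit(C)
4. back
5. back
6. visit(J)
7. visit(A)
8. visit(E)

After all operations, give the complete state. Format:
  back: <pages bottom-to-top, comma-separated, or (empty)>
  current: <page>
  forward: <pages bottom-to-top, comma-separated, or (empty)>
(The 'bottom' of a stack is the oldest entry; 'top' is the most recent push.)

After 1 (visit(S)): cur=S back=1 fwd=0
After 2 (visit(V)): cur=V back=2 fwd=0
After 3 (visit(C)): cur=C back=3 fwd=0
After 4 (back): cur=V back=2 fwd=1
After 5 (back): cur=S back=1 fwd=2
After 6 (visit(J)): cur=J back=2 fwd=0
After 7 (visit(A)): cur=A back=3 fwd=0
After 8 (visit(E)): cur=E back=4 fwd=0

Answer: back: HOME,S,J,A
current: E
forward: (empty)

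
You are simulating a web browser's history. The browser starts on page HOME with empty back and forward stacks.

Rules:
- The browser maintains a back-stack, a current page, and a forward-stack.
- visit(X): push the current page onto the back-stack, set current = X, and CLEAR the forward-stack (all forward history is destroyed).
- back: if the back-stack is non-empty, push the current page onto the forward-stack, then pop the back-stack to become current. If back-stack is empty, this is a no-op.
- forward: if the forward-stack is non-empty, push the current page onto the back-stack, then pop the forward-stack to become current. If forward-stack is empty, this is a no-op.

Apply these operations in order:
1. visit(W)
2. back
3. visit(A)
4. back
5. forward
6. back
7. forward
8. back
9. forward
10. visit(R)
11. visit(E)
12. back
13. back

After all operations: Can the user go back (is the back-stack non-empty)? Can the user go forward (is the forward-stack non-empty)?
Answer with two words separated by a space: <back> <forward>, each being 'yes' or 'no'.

After 1 (visit(W)): cur=W back=1 fwd=0
After 2 (back): cur=HOME back=0 fwd=1
After 3 (visit(A)): cur=A back=1 fwd=0
After 4 (back): cur=HOME back=0 fwd=1
After 5 (forward): cur=A back=1 fwd=0
After 6 (back): cur=HOME back=0 fwd=1
After 7 (forward): cur=A back=1 fwd=0
After 8 (back): cur=HOME back=0 fwd=1
After 9 (forward): cur=A back=1 fwd=0
After 10 (visit(R)): cur=R back=2 fwd=0
After 11 (visit(E)): cur=E back=3 fwd=0
After 12 (back): cur=R back=2 fwd=1
After 13 (back): cur=A back=1 fwd=2

Answer: yes yes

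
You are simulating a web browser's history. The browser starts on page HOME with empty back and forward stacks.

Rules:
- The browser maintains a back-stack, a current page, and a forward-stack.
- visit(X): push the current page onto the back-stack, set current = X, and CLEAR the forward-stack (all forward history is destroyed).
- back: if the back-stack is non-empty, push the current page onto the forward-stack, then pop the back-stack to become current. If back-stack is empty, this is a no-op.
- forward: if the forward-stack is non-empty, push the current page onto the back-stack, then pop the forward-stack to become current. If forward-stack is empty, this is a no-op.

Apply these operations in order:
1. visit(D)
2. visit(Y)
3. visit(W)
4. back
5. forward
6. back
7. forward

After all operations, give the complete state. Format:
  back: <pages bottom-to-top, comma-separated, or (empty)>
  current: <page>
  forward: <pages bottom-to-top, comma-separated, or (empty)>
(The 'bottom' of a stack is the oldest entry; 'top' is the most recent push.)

Answer: back: HOME,D,Y
current: W
forward: (empty)

Derivation:
After 1 (visit(D)): cur=D back=1 fwd=0
After 2 (visit(Y)): cur=Y back=2 fwd=0
After 3 (visit(W)): cur=W back=3 fwd=0
After 4 (back): cur=Y back=2 fwd=1
After 5 (forward): cur=W back=3 fwd=0
After 6 (back): cur=Y back=2 fwd=1
After 7 (forward): cur=W back=3 fwd=0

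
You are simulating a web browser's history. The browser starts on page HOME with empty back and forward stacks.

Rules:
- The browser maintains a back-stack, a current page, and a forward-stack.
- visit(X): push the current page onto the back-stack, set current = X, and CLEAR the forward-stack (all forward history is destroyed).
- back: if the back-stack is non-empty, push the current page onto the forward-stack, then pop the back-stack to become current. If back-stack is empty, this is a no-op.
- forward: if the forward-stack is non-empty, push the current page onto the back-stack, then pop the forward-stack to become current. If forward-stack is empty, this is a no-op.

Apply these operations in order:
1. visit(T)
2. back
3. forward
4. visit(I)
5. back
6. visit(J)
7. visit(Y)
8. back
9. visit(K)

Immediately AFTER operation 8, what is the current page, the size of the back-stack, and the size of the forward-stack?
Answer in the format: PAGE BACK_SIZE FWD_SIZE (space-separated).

After 1 (visit(T)): cur=T back=1 fwd=0
After 2 (back): cur=HOME back=0 fwd=1
After 3 (forward): cur=T back=1 fwd=0
After 4 (visit(I)): cur=I back=2 fwd=0
After 5 (back): cur=T back=1 fwd=1
After 6 (visit(J)): cur=J back=2 fwd=0
After 7 (visit(Y)): cur=Y back=3 fwd=0
After 8 (back): cur=J back=2 fwd=1

J 2 1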